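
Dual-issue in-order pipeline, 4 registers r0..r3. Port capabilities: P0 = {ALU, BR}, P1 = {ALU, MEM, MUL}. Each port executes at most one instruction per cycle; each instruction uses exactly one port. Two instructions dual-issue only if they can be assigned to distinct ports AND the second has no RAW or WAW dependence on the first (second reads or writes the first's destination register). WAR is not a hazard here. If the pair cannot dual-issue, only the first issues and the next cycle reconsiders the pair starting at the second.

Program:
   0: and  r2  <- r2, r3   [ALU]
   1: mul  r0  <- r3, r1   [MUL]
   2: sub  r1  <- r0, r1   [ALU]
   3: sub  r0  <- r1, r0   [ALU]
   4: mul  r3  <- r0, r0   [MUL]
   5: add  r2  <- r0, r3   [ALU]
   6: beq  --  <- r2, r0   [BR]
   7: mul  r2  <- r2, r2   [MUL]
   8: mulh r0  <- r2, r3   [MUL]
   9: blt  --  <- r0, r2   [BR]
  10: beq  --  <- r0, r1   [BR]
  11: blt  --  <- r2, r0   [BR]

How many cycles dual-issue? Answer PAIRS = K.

PAIRS = 2

c0: i0,i1 and+mul  dual
c1: i2 sub  RAW r1
c2: i3 sub  RAW r0
c3: i4 mul  RAW r3
c4: i5 add  RAW r2
c5: i6,i7 beq+mul  dual
c6: i8 mulh  RAW r0
c7: i9 blt  no-port BR/BR
c8: i10 beq  no-port BR/BR
c9: i11 blt  tail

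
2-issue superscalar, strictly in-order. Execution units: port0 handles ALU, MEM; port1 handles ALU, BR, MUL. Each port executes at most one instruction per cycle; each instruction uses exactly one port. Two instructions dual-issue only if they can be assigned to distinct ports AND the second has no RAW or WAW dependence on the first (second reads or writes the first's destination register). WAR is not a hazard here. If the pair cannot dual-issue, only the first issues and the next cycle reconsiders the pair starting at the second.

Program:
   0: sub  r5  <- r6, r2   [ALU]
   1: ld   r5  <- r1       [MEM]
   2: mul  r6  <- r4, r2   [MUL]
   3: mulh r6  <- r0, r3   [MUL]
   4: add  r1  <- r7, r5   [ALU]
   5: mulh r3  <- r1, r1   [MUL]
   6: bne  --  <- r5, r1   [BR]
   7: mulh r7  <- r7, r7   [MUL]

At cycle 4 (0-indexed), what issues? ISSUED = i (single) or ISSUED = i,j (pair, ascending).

ISSUED = 6

t=0 i0:sub ; WAW r5
t=1 i1,i2:ld/mul ; pair
t=2 i3,i4:mulh/add ; pair
t=3 i5:mulh ; no-port MUL/BR
t=4 i6:bne ; no-port BR/MUL
t=5 i7:mulh ; tail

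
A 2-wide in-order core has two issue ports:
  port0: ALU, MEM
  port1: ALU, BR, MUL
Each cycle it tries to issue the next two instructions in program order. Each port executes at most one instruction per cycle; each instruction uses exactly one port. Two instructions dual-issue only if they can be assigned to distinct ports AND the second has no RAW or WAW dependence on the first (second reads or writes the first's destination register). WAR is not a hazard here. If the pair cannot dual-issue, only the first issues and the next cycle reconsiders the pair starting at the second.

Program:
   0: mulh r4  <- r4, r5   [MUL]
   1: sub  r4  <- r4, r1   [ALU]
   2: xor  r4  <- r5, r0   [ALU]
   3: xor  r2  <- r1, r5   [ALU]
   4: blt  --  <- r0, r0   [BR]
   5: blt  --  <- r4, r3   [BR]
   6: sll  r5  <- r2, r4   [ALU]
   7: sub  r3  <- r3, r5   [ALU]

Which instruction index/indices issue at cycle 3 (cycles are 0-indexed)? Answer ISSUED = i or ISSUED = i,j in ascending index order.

#0 head=0: mulh i0 RAW+WAW r4
#1 head=1: sub i1 WAW r4
#2 head=2: xor xor i2/i3 dual
#3 head=4: blt i4 no-port BR/BR
#4 head=5: blt sll i5/i6 dual
#5 head=7: sub i7 tail

ISSUED = 4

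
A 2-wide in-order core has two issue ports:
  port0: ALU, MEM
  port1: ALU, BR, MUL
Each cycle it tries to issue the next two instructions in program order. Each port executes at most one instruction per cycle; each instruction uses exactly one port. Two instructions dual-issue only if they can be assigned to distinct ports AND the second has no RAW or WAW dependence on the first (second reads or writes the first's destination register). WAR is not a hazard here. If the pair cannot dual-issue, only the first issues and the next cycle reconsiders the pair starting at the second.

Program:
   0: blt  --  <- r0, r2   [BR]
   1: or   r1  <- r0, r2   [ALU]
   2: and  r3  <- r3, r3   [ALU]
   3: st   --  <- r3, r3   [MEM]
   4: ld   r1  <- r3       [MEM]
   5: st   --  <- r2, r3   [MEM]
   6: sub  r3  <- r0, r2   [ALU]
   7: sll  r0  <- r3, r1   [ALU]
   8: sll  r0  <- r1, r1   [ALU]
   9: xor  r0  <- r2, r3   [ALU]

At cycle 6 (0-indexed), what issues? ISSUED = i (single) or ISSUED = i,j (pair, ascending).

ISSUED = 8

c0: i0/i1 blt.BR;or.ALU  2-wide
c1: i2 and.ALU  RAW r3
c2: i3 st.MEM  no-port MEM/MEM
c3: i4 ld.MEM  no-port MEM/MEM
c4: i5/i6 st.MEM;sub.ALU  2-wide
c5: i7 sll.ALU  WAW r0
c6: i8 sll.ALU  WAW r0
c7: i9 xor.ALU  tail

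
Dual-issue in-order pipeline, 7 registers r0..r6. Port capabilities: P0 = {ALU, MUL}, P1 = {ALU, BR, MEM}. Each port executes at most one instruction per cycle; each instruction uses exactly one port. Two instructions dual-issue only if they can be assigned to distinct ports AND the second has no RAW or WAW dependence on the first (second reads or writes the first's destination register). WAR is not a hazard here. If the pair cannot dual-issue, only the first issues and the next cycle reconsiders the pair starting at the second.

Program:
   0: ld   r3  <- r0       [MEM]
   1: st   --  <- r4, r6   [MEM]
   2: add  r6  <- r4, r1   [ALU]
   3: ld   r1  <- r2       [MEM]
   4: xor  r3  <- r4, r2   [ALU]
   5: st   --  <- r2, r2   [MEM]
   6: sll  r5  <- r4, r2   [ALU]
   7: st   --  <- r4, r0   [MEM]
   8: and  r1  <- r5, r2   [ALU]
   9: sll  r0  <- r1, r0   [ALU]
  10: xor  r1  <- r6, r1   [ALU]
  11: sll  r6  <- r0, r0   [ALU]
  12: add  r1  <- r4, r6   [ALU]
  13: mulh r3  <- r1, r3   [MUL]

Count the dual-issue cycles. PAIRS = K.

PAIRS = 5

t=0 i0:ld ; no-port MEM/MEM
t=1 i1/i2:st;add ; pair
t=2 i3/i4:ld;xor ; pair
t=3 i5/i6:st;sll ; pair
t=4 i7/i8:st;and ; pair
t=5 i9/i10:sll;xor ; pair
t=6 i11:sll ; RAW r6
t=7 i12:add ; RAW r1
t=8 i13:mulh ; tail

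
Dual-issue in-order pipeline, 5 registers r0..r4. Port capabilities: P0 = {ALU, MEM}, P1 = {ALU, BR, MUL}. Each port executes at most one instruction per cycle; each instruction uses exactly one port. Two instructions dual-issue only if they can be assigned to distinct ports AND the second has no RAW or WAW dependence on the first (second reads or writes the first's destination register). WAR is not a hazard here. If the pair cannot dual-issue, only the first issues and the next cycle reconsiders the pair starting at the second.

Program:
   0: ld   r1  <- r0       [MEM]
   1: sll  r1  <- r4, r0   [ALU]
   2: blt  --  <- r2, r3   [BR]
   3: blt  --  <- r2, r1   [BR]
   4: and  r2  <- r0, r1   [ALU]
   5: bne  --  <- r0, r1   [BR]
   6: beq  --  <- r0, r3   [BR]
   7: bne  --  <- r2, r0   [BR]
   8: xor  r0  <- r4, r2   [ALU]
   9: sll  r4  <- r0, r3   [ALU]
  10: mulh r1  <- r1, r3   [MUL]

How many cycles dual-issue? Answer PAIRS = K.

PAIRS = 4

#0 head=0: ld i0 WAW r1
#1 head=1: sll;blt i1,i2 2-wide
#2 head=3: blt;and i3,i4 2-wide
#3 head=5: bne i5 no-port BR/BR
#4 head=6: beq i6 no-port BR/BR
#5 head=7: bne;xor i7,i8 2-wide
#6 head=9: sll;mulh i9,i10 2-wide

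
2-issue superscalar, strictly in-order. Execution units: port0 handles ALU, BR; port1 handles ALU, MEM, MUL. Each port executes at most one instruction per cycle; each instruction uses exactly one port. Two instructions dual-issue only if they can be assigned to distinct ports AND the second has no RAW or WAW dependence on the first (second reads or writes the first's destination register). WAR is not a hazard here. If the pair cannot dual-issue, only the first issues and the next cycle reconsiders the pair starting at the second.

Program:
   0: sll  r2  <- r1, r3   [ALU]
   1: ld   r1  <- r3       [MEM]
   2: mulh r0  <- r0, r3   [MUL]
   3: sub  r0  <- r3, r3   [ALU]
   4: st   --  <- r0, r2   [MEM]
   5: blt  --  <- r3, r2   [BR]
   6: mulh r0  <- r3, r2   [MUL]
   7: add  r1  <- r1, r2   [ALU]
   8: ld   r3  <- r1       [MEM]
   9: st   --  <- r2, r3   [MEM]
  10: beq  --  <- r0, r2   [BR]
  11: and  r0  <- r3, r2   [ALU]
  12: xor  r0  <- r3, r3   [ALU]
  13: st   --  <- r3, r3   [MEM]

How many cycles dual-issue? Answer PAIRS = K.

  cy0 -> i0&i1 (sll;ld) dual
  cy1 -> i2 (mulh) WAW r0
  cy2 -> i3 (sub) RAW r0
  cy3 -> i4&i5 (st;blt) dual
  cy4 -> i6&i7 (mulh;add) dual
  cy5 -> i8 (ld) no-port MEM/MEM
  cy6 -> i9&i10 (st;beq) dual
  cy7 -> i11 (and) WAW r0
  cy8 -> i12&i13 (xor;st) dual

PAIRS = 5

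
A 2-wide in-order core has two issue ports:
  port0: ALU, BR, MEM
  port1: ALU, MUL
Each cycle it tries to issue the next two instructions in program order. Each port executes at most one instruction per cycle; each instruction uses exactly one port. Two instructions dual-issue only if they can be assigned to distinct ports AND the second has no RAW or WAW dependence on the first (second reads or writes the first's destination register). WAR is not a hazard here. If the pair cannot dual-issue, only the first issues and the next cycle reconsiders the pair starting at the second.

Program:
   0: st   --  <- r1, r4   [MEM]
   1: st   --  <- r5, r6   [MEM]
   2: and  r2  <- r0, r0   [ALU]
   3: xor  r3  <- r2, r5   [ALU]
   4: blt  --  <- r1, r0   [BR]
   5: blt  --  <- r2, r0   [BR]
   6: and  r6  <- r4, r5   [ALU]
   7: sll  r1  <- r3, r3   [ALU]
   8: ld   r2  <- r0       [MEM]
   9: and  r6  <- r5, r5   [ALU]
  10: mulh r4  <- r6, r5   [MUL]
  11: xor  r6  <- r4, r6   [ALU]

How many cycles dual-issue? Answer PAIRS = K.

PAIRS = 4

t=0 i0:st.MEM ; no-port MEM/MEM
t=1 i1/i2:st.MEM/and.ALU ; dual
t=2 i3/i4:xor.ALU/blt.BR ; dual
t=3 i5/i6:blt.BR/and.ALU ; dual
t=4 i7/i8:sll.ALU/ld.MEM ; dual
t=5 i9:and.ALU ; RAW r6
t=6 i10:mulh.MUL ; RAW r4
t=7 i11:xor.ALU ; tail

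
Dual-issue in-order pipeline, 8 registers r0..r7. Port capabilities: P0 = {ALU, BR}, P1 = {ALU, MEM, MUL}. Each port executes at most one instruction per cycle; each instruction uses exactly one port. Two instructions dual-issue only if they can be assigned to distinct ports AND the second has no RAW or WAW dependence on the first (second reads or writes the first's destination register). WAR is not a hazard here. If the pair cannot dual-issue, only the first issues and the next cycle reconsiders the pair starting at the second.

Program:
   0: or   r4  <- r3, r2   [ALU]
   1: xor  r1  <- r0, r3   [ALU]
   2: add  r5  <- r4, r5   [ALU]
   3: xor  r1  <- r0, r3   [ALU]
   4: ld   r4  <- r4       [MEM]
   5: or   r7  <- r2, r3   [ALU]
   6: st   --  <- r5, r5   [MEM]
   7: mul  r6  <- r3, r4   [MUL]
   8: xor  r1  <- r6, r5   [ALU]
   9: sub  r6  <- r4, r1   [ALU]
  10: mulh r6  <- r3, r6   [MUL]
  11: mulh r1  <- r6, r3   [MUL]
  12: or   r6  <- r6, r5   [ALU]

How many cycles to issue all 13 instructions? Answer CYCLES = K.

CYCLES = 9

[0] i0&i1  or xor  -- pair
[1] i2&i3  add xor  -- pair
[2] i4&i5  ld or  -- pair
[3] i6  st  -- no-port MEM/MUL
[4] i7  mul  -- RAW r6
[5] i8  xor  -- RAW r1
[6] i9  sub  -- RAW+WAW r6
[7] i10  mulh  -- no-port MUL/MUL
[8] i11&i12  mulh or  -- pair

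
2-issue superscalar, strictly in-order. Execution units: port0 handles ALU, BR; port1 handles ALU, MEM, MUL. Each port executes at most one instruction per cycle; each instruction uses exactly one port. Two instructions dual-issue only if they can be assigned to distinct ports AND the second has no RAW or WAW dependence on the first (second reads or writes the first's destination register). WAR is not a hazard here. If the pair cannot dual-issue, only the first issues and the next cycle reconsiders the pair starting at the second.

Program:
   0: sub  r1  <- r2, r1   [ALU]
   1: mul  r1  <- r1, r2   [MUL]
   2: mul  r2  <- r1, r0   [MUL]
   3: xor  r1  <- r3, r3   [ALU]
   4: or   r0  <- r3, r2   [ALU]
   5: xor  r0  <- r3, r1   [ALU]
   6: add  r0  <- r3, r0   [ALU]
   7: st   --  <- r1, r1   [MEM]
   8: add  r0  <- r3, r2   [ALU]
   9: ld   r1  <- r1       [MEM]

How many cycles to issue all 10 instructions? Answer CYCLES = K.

  cy0 -> i0 (sub) RAW+WAW r1
  cy1 -> i1 (mul) no-port MUL/MUL
  cy2 -> i2&i3 (mul/xor) pair
  cy3 -> i4 (or) WAW r0
  cy4 -> i5 (xor) RAW+WAW r0
  cy5 -> i6&i7 (add/st) pair
  cy6 -> i8&i9 (add/ld) pair

CYCLES = 7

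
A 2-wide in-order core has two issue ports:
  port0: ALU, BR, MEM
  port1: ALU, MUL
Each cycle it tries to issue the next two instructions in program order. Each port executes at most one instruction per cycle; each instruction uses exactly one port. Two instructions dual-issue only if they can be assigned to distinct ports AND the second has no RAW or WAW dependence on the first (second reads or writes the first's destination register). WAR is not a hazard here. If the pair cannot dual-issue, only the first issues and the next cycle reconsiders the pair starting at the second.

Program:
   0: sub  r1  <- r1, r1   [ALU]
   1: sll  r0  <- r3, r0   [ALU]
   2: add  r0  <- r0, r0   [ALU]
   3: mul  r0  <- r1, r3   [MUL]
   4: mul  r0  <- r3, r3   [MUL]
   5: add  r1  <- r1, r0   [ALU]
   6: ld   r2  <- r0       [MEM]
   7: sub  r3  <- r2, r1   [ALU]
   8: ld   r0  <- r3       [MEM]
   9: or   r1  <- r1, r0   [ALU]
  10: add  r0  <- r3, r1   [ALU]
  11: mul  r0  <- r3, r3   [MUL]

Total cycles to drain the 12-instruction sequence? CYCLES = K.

CYCLES = 10

c0: i0,i1 sub.ALU+sll.ALU  dual
c1: i2 add.ALU  WAW r0
c2: i3 mul.MUL  no-port MUL/MUL
c3: i4 mul.MUL  RAW r0
c4: i5,i6 add.ALU+ld.MEM  dual
c5: i7 sub.ALU  RAW r3
c6: i8 ld.MEM  RAW r0
c7: i9 or.ALU  RAW r1
c8: i10 add.ALU  WAW r0
c9: i11 mul.MUL  tail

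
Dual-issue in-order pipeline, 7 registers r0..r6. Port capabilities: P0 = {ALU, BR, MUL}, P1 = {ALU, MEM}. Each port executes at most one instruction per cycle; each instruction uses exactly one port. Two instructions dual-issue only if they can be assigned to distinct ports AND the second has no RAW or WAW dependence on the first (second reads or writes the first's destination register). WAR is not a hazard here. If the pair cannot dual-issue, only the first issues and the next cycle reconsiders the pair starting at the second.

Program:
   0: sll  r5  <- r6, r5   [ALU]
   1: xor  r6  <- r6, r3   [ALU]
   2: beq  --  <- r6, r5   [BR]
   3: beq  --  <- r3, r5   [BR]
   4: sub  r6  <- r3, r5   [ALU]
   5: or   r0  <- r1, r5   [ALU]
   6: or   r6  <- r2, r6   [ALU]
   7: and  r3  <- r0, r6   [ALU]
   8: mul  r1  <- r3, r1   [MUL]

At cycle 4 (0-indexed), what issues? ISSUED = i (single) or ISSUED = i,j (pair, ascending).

ISSUED = 7

c0: i0&i1 sll.ALU/xor.ALU  pair
c1: i2 beq.BR  no-port BR/BR
c2: i3&i4 beq.BR/sub.ALU  pair
c3: i5&i6 or.ALU/or.ALU  pair
c4: i7 and.ALU  RAW r3
c5: i8 mul.MUL  tail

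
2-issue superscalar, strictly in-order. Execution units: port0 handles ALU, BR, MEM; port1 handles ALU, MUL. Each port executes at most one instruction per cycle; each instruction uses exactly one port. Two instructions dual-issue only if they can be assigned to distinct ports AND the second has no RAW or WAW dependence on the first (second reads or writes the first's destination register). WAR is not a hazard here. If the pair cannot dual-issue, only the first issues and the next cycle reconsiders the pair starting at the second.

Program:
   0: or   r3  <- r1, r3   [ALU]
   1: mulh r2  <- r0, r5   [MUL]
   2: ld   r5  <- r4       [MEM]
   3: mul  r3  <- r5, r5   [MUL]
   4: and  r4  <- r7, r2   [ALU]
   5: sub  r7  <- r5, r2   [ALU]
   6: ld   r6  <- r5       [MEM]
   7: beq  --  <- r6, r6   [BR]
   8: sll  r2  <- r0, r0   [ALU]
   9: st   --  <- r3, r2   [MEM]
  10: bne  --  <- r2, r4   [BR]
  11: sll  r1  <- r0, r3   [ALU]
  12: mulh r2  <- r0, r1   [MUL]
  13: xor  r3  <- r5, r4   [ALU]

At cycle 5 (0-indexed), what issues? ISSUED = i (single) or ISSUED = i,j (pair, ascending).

t=0 i0,i1:or;mulh ; dual
t=1 i2:ld ; RAW r5
t=2 i3,i4:mul;and ; dual
t=3 i5,i6:sub;ld ; dual
t=4 i7,i8:beq;sll ; dual
t=5 i9:st ; no-port MEM/BR
t=6 i10,i11:bne;sll ; dual
t=7 i12,i13:mulh;xor ; dual

ISSUED = 9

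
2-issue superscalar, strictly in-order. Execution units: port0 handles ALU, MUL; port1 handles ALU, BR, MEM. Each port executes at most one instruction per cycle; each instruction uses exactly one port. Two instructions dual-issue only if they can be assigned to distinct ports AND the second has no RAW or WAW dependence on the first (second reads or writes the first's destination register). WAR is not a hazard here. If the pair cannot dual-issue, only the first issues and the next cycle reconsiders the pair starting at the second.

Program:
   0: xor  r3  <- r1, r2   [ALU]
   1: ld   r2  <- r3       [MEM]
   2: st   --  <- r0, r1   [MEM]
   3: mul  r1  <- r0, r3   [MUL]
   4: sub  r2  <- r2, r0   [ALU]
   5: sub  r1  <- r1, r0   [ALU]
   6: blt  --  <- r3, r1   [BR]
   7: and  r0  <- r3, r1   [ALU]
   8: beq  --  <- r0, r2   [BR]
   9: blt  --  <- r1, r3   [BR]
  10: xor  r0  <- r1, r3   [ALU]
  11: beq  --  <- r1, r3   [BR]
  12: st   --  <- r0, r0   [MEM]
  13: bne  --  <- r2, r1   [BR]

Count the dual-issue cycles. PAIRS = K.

PAIRS = 4

#0 head=0: xor.ALU i0 RAW r3
#1 head=1: ld.MEM i1 no-port MEM/MEM
#2 head=2: st.MEM;mul.MUL i2,i3 dual
#3 head=4: sub.ALU;sub.ALU i4,i5 dual
#4 head=6: blt.BR;and.ALU i6,i7 dual
#5 head=8: beq.BR i8 no-port BR/BR
#6 head=9: blt.BR;xor.ALU i9,i10 dual
#7 head=11: beq.BR i11 no-port BR/MEM
#8 head=12: st.MEM i12 no-port MEM/BR
#9 head=13: bne.BR i13 tail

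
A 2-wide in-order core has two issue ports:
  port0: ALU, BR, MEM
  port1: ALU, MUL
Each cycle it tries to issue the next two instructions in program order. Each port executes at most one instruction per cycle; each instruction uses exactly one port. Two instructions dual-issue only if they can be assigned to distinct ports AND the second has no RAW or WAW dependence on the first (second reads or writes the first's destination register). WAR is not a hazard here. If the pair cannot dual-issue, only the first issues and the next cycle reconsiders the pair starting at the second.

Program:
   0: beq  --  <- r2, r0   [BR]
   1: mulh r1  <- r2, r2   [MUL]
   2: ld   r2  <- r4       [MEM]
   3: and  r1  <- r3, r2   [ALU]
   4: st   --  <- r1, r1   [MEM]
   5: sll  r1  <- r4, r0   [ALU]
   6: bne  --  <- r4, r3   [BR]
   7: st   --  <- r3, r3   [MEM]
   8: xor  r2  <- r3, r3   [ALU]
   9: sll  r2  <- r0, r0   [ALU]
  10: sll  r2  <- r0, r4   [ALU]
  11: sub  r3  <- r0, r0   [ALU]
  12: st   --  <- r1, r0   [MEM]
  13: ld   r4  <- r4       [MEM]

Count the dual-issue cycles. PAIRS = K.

[0] i0/i1  beq;mulh  -- dual
[1] i2  ld  -- RAW r2
[2] i3  and  -- RAW r1
[3] i4/i5  st;sll  -- dual
[4] i6  bne  -- no-port BR/MEM
[5] i7/i8  st;xor  -- dual
[6] i9  sll  -- WAW r2
[7] i10/i11  sll;sub  -- dual
[8] i12  st  -- no-port MEM/MEM
[9] i13  ld  -- tail

PAIRS = 4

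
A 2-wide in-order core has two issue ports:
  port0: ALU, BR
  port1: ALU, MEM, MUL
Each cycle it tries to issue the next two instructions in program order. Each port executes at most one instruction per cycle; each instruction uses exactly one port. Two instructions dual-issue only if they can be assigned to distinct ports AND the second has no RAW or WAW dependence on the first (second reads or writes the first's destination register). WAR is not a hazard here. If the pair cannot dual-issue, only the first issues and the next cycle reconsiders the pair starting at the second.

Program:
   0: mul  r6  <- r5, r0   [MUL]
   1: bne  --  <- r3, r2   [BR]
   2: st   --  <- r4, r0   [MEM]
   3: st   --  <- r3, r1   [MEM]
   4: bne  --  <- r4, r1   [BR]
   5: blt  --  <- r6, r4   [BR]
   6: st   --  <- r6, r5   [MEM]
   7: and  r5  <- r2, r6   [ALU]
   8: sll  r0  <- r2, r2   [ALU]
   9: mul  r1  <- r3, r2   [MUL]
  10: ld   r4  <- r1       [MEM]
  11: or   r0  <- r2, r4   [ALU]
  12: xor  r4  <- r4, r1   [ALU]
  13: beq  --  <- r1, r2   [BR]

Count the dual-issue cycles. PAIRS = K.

0. mul+bne @i0/i1  | 2-wide
1. st @i2  | no-port MEM/MEM
2. st+bne @i3/i4  | 2-wide
3. blt+st @i5/i6  | 2-wide
4. and+sll @i7/i8  | 2-wide
5. mul @i9  | no-port MUL/MEM
6. ld @i10  | RAW r4
7. or+xor @i11/i12  | 2-wide
8. beq @i13  | tail

PAIRS = 5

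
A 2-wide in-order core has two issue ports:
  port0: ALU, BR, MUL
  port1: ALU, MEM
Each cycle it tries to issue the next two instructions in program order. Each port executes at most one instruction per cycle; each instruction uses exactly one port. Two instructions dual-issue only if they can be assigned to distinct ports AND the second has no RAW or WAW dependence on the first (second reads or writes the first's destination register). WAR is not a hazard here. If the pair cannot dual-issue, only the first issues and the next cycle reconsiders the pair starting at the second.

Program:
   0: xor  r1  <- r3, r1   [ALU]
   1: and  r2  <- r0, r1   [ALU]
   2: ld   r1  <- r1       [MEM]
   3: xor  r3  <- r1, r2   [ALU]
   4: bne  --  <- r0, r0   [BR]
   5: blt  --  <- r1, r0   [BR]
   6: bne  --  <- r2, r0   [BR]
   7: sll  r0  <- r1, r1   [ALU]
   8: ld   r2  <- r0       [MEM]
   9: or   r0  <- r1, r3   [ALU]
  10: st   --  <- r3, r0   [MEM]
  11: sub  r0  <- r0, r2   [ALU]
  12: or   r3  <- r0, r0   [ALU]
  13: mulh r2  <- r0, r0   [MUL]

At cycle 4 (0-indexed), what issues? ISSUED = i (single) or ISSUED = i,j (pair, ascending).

ISSUED = 6,7

t=0 i0:xor.ALU ; RAW r1
t=1 i1,i2:and.ALU+ld.MEM ; pair
t=2 i3,i4:xor.ALU+bne.BR ; pair
t=3 i5:blt.BR ; no-port BR/BR
t=4 i6,i7:bne.BR+sll.ALU ; pair
t=5 i8,i9:ld.MEM+or.ALU ; pair
t=6 i10,i11:st.MEM+sub.ALU ; pair
t=7 i12,i13:or.ALU+mulh.MUL ; pair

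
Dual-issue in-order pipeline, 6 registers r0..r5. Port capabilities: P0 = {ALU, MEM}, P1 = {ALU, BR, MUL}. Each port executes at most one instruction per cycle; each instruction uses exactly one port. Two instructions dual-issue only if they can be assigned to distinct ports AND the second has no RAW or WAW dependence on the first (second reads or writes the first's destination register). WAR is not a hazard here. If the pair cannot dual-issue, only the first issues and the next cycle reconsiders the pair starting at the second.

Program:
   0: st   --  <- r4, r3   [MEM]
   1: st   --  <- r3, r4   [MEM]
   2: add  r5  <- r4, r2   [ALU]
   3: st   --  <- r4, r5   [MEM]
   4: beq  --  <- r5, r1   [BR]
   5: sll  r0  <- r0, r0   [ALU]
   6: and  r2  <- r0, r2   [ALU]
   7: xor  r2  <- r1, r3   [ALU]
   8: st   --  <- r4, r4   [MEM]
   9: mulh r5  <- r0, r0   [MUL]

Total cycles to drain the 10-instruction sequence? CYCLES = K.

CYCLES = 7

#0 head=0: st i0 no-port MEM/MEM
#1 head=1: st/add i1&i2 pair
#2 head=3: st/beq i3&i4 pair
#3 head=5: sll i5 RAW r0
#4 head=6: and i6 WAW r2
#5 head=7: xor/st i7&i8 pair
#6 head=9: mulh i9 tail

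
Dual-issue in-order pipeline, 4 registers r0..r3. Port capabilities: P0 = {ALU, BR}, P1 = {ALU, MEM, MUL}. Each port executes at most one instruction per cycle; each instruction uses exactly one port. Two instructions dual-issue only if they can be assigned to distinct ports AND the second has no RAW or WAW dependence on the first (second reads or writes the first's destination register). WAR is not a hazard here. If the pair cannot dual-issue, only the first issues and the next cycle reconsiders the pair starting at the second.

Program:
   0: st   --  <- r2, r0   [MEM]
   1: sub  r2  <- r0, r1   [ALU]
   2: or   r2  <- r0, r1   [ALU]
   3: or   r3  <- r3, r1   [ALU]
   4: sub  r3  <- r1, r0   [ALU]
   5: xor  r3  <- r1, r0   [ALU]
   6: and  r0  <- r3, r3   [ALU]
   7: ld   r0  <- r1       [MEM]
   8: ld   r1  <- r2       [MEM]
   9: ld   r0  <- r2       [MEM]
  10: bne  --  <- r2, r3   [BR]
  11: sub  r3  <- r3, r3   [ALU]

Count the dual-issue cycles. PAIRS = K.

PAIRS = 3

t=0 i0,i1:st.MEM;sub.ALU ; pair
t=1 i2,i3:or.ALU;or.ALU ; pair
t=2 i4:sub.ALU ; WAW r3
t=3 i5:xor.ALU ; RAW r3
t=4 i6:and.ALU ; WAW r0
t=5 i7:ld.MEM ; no-port MEM/MEM
t=6 i8:ld.MEM ; no-port MEM/MEM
t=7 i9,i10:ld.MEM;bne.BR ; pair
t=8 i11:sub.ALU ; tail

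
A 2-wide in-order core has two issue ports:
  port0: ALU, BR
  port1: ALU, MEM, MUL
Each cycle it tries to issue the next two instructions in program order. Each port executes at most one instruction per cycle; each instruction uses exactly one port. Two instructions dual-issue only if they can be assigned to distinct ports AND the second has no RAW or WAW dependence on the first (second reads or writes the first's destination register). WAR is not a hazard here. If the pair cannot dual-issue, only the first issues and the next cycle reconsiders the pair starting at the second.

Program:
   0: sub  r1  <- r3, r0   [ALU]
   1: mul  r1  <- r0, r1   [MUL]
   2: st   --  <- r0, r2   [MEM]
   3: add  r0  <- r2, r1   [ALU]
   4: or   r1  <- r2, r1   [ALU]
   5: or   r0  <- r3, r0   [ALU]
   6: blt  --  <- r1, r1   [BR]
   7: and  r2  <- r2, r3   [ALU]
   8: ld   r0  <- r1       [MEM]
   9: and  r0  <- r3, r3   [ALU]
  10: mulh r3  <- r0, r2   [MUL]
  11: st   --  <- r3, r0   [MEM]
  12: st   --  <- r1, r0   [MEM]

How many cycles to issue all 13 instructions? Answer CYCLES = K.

CYCLES = 10

  cy0 -> i0 (sub.ALU) RAW+WAW r1
  cy1 -> i1 (mul.MUL) no-port MUL/MEM
  cy2 -> i2+i3 (st.MEM;add.ALU) pair
  cy3 -> i4+i5 (or.ALU;or.ALU) pair
  cy4 -> i6+i7 (blt.BR;and.ALU) pair
  cy5 -> i8 (ld.MEM) WAW r0
  cy6 -> i9 (and.ALU) RAW r0
  cy7 -> i10 (mulh.MUL) no-port MUL/MEM
  cy8 -> i11 (st.MEM) no-port MEM/MEM
  cy9 -> i12 (st.MEM) tail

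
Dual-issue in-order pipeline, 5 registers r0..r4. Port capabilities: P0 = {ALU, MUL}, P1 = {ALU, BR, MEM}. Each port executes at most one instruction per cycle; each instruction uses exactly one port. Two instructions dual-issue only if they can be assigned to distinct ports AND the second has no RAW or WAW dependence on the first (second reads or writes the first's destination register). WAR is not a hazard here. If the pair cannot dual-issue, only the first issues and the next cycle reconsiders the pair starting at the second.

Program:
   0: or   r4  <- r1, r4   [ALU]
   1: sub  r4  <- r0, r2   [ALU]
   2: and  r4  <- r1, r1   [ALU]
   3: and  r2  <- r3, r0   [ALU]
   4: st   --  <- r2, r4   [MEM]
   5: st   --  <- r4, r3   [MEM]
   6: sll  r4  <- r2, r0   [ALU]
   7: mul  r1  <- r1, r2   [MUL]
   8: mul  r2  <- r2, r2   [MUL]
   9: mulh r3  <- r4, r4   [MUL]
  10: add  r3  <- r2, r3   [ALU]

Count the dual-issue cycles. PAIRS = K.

PAIRS = 2

#0 head=0: or i0 WAW r4
#1 head=1: sub i1 WAW r4
#2 head=2: and;and i2/i3 2-wide
#3 head=4: st i4 no-port MEM/MEM
#4 head=5: st;sll i5/i6 2-wide
#5 head=7: mul i7 no-port MUL/MUL
#6 head=8: mul i8 no-port MUL/MUL
#7 head=9: mulh i9 RAW+WAW r3
#8 head=10: add i10 tail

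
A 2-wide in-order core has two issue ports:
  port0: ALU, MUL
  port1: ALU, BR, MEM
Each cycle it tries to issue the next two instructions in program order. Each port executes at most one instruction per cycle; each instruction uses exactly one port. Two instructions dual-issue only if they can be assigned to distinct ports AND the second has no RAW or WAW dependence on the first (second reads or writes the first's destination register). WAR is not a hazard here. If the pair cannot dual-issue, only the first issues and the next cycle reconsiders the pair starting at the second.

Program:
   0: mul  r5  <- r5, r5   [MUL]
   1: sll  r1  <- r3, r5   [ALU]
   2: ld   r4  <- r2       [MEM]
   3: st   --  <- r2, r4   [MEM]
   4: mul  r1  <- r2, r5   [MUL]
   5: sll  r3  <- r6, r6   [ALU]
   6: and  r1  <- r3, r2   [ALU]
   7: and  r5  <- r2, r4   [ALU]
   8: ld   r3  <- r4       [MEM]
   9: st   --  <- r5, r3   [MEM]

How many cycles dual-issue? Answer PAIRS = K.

0. mul.MUL @i0  | RAW r5
1. sll.ALU ld.MEM @i1/i2  | dual
2. st.MEM mul.MUL @i3/i4  | dual
3. sll.ALU @i5  | RAW r3
4. and.ALU and.ALU @i6/i7  | dual
5. ld.MEM @i8  | no-port MEM/MEM
6. st.MEM @i9  | tail

PAIRS = 3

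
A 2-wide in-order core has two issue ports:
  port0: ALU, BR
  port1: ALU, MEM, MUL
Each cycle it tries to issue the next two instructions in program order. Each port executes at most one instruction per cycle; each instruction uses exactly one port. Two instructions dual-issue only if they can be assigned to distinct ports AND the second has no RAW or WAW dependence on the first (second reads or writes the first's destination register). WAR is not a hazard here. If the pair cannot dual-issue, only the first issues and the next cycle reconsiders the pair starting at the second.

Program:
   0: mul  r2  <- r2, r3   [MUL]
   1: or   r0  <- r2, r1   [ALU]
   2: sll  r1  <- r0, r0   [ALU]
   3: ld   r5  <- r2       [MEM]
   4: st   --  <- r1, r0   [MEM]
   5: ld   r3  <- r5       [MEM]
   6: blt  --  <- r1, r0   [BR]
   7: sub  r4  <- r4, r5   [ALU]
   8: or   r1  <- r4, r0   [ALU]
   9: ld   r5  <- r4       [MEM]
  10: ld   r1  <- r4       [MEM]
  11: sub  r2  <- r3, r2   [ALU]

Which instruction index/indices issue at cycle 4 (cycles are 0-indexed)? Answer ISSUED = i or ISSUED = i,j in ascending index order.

ISSUED = 5,6

[0] i0  mul.MUL  -- RAW r2
[1] i1  or.ALU  -- RAW r0
[2] i2/i3  sll.ALU+ld.MEM  -- pair
[3] i4  st.MEM  -- no-port MEM/MEM
[4] i5/i6  ld.MEM+blt.BR  -- pair
[5] i7  sub.ALU  -- RAW r4
[6] i8/i9  or.ALU+ld.MEM  -- pair
[7] i10/i11  ld.MEM+sub.ALU  -- pair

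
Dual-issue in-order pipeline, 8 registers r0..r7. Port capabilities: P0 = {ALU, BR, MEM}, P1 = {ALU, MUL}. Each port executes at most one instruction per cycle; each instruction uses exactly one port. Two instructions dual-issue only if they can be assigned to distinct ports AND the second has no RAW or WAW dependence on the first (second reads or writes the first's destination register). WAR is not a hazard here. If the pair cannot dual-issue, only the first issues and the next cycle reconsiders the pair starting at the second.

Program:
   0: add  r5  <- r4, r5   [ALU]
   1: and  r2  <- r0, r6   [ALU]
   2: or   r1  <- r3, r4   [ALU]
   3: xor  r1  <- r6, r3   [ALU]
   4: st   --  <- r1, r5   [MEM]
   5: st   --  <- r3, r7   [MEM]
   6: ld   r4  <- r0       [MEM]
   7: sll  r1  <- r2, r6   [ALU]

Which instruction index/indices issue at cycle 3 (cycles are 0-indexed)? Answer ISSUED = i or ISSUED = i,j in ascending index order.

t=0 i0&i1:add/and ; 2-wide
t=1 i2:or ; WAW r1
t=2 i3:xor ; RAW r1
t=3 i4:st ; no-port MEM/MEM
t=4 i5:st ; no-port MEM/MEM
t=5 i6&i7:ld/sll ; 2-wide

ISSUED = 4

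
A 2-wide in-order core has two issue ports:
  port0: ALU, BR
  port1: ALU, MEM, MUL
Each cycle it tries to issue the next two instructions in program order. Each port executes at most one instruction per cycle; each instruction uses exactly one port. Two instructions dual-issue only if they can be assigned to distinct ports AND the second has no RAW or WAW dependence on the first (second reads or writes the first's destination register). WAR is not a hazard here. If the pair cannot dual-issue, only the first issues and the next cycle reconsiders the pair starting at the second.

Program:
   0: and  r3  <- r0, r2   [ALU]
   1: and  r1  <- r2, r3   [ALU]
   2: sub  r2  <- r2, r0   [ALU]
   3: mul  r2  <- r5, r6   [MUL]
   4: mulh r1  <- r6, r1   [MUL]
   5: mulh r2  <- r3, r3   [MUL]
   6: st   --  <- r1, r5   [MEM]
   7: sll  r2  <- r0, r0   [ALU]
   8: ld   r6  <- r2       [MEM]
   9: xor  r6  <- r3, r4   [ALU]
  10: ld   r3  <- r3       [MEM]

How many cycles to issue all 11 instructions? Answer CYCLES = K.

0. and.ALU @i0  | RAW r3
1. and.ALU;sub.ALU @i1,i2  | 2-wide
2. mul.MUL @i3  | no-port MUL/MUL
3. mulh.MUL @i4  | no-port MUL/MUL
4. mulh.MUL @i5  | no-port MUL/MEM
5. st.MEM;sll.ALU @i6,i7  | 2-wide
6. ld.MEM @i8  | WAW r6
7. xor.ALU;ld.MEM @i9,i10  | 2-wide

CYCLES = 8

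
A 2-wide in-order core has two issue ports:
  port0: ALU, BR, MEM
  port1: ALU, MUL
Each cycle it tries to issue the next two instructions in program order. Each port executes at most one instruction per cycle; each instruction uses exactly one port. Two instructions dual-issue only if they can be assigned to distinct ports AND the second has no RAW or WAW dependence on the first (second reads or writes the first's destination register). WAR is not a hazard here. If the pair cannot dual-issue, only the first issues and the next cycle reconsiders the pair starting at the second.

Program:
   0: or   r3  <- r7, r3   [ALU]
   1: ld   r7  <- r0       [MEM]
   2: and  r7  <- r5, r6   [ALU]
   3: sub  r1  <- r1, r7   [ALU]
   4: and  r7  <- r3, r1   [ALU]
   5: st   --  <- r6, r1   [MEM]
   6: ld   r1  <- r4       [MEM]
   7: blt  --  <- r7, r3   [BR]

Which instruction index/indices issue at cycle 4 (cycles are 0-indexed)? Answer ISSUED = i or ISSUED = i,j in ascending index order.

0. or.ALU ld.MEM @i0,i1  | 2-wide
1. and.ALU @i2  | RAW r7
2. sub.ALU @i3  | RAW r1
3. and.ALU st.MEM @i4,i5  | 2-wide
4. ld.MEM @i6  | no-port MEM/BR
5. blt.BR @i7  | tail

ISSUED = 6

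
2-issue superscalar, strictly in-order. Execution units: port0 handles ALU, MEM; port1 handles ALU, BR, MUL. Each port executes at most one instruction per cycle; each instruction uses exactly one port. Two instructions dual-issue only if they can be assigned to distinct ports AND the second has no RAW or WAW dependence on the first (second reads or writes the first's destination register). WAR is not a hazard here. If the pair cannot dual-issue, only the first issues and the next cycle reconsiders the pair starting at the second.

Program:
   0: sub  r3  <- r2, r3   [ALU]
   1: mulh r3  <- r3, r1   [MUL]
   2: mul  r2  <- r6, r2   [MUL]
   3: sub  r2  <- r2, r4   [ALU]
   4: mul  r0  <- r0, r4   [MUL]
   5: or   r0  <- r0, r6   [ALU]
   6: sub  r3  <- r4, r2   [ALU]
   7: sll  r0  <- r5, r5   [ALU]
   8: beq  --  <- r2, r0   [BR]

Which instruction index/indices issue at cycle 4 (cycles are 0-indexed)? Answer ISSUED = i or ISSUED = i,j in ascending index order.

ISSUED = 5,6

  cy0 -> i0 (sub.ALU) RAW+WAW r3
  cy1 -> i1 (mulh.MUL) no-port MUL/MUL
  cy2 -> i2 (mul.MUL) RAW+WAW r2
  cy3 -> i3+i4 (sub.ALU mul.MUL) dual
  cy4 -> i5+i6 (or.ALU sub.ALU) dual
  cy5 -> i7 (sll.ALU) RAW r0
  cy6 -> i8 (beq.BR) tail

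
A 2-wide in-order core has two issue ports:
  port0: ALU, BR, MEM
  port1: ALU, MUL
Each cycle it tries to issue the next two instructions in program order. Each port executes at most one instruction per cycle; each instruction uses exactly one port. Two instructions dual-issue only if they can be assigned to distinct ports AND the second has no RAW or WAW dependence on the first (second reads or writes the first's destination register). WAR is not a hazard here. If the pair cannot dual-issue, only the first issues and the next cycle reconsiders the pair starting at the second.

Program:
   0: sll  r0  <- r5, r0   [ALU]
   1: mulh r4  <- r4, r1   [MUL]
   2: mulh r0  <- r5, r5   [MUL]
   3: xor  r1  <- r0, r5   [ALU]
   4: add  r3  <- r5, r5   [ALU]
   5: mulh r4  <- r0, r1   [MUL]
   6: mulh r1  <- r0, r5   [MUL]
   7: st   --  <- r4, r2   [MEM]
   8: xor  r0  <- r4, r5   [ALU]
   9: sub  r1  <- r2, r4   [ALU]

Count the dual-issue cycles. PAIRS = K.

[0] i0+i1  sll.ALU/mulh.MUL  -- 2-wide
[1] i2  mulh.MUL  -- RAW r0
[2] i3+i4  xor.ALU/add.ALU  -- 2-wide
[3] i5  mulh.MUL  -- no-port MUL/MUL
[4] i6+i7  mulh.MUL/st.MEM  -- 2-wide
[5] i8+i9  xor.ALU/sub.ALU  -- 2-wide

PAIRS = 4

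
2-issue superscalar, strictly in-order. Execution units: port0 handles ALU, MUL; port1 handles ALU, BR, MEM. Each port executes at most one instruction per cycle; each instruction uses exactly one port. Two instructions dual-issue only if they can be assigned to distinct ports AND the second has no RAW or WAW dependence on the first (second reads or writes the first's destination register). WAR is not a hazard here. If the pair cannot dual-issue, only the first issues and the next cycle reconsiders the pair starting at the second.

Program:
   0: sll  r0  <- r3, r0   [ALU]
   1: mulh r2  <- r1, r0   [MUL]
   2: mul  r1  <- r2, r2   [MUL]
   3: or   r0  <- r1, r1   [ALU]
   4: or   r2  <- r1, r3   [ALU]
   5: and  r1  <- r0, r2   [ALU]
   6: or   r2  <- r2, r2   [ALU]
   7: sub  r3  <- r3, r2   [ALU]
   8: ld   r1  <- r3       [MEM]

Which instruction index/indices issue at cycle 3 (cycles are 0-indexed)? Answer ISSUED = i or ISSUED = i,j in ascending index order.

ISSUED = 3,4

c0: i0 sll  RAW r0
c1: i1 mulh  no-port MUL/MUL
c2: i2 mul  RAW r1
c3: i3/i4 or/or  2-wide
c4: i5/i6 and/or  2-wide
c5: i7 sub  RAW r3
c6: i8 ld  tail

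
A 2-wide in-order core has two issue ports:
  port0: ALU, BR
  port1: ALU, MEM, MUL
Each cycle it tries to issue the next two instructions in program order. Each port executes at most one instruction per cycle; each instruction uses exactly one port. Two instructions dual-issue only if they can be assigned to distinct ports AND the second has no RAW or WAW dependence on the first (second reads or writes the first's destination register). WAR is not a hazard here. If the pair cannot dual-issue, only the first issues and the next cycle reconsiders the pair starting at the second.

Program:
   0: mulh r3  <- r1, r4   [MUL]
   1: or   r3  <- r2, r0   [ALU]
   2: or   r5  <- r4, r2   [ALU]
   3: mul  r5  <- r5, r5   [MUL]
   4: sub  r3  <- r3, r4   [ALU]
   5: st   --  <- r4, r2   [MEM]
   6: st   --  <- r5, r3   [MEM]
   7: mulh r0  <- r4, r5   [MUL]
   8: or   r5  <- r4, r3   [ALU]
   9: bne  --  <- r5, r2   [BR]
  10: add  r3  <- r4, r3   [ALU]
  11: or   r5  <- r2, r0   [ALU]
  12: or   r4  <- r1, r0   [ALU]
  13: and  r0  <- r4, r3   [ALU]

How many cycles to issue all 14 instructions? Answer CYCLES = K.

[0] i0  mulh  -- WAW r3
[1] i1&i2  or+or  -- 2-wide
[2] i3&i4  mul+sub  -- 2-wide
[3] i5  st  -- no-port MEM/MEM
[4] i6  st  -- no-port MEM/MUL
[5] i7&i8  mulh+or  -- 2-wide
[6] i9&i10  bne+add  -- 2-wide
[7] i11&i12  or+or  -- 2-wide
[8] i13  and  -- tail

CYCLES = 9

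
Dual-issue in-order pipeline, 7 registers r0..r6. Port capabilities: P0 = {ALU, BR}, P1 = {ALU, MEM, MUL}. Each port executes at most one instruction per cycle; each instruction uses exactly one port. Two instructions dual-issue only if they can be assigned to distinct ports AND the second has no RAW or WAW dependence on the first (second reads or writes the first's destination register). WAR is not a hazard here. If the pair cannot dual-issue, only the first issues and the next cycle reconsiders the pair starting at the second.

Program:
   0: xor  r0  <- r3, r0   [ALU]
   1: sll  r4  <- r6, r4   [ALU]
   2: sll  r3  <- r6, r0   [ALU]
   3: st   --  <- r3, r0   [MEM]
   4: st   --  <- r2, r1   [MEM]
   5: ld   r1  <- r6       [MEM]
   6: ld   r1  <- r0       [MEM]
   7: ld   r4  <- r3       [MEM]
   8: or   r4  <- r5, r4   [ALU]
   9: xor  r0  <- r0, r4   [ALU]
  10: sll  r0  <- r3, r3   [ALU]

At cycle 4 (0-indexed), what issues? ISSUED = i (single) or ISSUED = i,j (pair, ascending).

ISSUED = 5

#0 head=0: xor.ALU sll.ALU i0&i1 dual
#1 head=2: sll.ALU i2 RAW r3
#2 head=3: st.MEM i3 no-port MEM/MEM
#3 head=4: st.MEM i4 no-port MEM/MEM
#4 head=5: ld.MEM i5 no-port MEM/MEM
#5 head=6: ld.MEM i6 no-port MEM/MEM
#6 head=7: ld.MEM i7 RAW+WAW r4
#7 head=8: or.ALU i8 RAW r4
#8 head=9: xor.ALU i9 WAW r0
#9 head=10: sll.ALU i10 tail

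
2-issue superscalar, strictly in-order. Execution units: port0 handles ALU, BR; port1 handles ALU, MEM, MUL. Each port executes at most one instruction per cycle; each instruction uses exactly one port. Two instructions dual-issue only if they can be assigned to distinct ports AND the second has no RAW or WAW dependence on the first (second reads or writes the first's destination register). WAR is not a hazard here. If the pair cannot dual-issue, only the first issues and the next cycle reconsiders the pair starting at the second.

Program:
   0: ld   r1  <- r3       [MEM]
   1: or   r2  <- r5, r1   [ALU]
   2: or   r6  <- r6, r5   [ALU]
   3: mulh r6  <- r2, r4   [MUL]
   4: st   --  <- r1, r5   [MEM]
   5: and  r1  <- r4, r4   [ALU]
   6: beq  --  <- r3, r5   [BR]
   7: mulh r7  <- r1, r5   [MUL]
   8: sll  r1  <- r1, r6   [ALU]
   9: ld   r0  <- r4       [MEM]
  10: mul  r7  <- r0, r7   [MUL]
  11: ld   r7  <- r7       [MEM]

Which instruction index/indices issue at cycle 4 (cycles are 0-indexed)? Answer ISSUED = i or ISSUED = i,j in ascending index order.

ISSUED = 6,7

c0: i0 ld.MEM  RAW r1
c1: i1+i2 or.ALU+or.ALU  pair
c2: i3 mulh.MUL  no-port MUL/MEM
c3: i4+i5 st.MEM+and.ALU  pair
c4: i6+i7 beq.BR+mulh.MUL  pair
c5: i8+i9 sll.ALU+ld.MEM  pair
c6: i10 mul.MUL  no-port MUL/MEM
c7: i11 ld.MEM  tail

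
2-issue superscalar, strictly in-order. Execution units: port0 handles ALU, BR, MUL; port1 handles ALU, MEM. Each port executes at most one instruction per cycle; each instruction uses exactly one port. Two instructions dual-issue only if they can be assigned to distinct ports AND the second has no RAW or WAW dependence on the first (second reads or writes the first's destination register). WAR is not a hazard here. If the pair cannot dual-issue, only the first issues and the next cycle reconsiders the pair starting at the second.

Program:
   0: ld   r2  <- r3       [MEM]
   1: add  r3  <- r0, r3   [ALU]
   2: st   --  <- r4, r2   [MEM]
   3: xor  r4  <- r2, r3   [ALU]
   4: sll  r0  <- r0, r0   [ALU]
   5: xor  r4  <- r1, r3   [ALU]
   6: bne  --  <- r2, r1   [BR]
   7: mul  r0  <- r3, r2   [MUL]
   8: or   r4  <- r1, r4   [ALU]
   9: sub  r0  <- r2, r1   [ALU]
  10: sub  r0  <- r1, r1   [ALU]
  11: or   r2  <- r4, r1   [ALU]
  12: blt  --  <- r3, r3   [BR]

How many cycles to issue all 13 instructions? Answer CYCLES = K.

c0: i0/i1 ld.MEM+add.ALU  2-wide
c1: i2/i3 st.MEM+xor.ALU  2-wide
c2: i4/i5 sll.ALU+xor.ALU  2-wide
c3: i6 bne.BR  no-port BR/MUL
c4: i7/i8 mul.MUL+or.ALU  2-wide
c5: i9 sub.ALU  WAW r0
c6: i10/i11 sub.ALU+or.ALU  2-wide
c7: i12 blt.BR  tail

CYCLES = 8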